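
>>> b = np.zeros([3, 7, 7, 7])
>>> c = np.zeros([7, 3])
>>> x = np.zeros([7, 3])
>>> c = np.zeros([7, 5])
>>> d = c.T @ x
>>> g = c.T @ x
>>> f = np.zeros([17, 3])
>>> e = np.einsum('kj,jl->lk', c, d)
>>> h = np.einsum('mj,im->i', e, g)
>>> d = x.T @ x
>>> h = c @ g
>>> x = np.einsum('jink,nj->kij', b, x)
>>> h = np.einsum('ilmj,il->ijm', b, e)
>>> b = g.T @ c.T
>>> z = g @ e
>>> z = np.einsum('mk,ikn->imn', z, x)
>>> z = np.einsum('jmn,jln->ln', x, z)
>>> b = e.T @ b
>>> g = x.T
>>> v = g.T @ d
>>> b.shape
(7, 7)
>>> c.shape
(7, 5)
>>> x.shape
(7, 7, 3)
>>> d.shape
(3, 3)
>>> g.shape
(3, 7, 7)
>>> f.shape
(17, 3)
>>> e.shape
(3, 7)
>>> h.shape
(3, 7, 7)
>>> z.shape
(5, 3)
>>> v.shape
(7, 7, 3)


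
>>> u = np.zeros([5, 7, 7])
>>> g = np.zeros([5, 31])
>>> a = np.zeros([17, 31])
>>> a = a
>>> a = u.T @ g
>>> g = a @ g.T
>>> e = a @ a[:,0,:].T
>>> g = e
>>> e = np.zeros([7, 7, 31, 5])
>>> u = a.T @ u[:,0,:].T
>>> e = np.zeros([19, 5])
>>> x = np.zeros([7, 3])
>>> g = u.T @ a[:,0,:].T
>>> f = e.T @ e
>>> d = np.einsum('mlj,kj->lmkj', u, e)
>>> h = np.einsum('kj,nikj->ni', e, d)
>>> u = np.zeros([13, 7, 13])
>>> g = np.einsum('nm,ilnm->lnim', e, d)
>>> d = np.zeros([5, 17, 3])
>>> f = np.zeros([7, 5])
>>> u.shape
(13, 7, 13)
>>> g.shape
(31, 19, 7, 5)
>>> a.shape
(7, 7, 31)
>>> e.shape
(19, 5)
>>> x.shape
(7, 3)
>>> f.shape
(7, 5)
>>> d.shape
(5, 17, 3)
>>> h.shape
(7, 31)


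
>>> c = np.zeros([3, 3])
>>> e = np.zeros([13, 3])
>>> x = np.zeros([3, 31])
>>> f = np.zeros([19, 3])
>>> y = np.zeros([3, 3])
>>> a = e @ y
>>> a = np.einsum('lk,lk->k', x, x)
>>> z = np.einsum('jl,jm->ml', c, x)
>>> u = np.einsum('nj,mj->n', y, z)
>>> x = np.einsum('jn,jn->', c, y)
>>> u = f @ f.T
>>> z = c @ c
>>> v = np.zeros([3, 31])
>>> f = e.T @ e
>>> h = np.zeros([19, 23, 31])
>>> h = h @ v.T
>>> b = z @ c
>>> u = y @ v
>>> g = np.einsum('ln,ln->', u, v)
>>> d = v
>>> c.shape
(3, 3)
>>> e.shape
(13, 3)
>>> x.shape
()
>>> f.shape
(3, 3)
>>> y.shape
(3, 3)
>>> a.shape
(31,)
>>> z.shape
(3, 3)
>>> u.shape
(3, 31)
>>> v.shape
(3, 31)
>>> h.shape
(19, 23, 3)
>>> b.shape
(3, 3)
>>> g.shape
()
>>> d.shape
(3, 31)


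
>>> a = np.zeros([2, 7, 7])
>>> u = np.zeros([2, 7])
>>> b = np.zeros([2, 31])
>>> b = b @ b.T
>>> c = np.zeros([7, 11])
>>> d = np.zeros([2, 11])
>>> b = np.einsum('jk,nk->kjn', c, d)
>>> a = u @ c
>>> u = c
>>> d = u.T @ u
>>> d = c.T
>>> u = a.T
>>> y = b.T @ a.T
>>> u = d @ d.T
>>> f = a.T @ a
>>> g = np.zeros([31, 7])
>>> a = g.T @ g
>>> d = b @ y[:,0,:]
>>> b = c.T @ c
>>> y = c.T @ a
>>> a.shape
(7, 7)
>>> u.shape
(11, 11)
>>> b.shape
(11, 11)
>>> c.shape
(7, 11)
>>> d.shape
(11, 7, 2)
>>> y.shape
(11, 7)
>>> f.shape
(11, 11)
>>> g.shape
(31, 7)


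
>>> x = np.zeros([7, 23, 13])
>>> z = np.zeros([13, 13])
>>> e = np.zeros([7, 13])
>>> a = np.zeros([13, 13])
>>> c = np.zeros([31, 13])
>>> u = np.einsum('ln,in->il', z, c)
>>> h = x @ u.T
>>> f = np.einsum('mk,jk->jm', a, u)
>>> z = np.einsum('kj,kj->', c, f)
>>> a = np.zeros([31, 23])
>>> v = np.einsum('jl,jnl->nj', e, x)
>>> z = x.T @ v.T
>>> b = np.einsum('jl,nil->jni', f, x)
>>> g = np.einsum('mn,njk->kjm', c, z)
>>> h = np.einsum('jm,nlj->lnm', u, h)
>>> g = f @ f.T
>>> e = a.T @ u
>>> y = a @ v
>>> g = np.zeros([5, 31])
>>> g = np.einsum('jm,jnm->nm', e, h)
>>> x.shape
(7, 23, 13)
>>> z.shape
(13, 23, 23)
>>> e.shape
(23, 13)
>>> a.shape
(31, 23)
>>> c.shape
(31, 13)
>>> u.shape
(31, 13)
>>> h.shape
(23, 7, 13)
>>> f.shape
(31, 13)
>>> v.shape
(23, 7)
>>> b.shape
(31, 7, 23)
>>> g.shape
(7, 13)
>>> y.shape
(31, 7)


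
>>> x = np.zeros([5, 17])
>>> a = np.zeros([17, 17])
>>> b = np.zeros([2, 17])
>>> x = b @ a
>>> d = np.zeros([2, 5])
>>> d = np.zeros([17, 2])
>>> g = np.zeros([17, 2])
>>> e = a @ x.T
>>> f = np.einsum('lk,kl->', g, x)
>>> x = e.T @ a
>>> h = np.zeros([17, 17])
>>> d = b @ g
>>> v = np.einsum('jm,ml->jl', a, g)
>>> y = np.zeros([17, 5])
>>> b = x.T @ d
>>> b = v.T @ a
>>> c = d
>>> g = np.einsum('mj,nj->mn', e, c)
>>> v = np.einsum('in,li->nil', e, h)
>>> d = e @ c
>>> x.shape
(2, 17)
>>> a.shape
(17, 17)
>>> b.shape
(2, 17)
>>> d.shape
(17, 2)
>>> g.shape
(17, 2)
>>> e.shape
(17, 2)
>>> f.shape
()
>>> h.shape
(17, 17)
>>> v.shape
(2, 17, 17)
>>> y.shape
(17, 5)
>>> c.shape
(2, 2)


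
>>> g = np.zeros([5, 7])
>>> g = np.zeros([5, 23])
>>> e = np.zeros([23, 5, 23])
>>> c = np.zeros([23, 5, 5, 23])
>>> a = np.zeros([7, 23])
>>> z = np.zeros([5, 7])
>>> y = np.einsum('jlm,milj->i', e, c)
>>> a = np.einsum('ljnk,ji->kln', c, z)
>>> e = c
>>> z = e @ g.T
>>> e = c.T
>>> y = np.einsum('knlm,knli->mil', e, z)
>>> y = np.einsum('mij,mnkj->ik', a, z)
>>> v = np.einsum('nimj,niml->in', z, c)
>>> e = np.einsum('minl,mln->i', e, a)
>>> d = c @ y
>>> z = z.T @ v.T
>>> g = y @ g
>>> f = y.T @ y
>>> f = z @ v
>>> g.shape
(23, 23)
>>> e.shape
(5,)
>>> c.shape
(23, 5, 5, 23)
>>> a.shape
(23, 23, 5)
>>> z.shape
(5, 5, 5, 5)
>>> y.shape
(23, 5)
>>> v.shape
(5, 23)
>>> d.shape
(23, 5, 5, 5)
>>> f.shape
(5, 5, 5, 23)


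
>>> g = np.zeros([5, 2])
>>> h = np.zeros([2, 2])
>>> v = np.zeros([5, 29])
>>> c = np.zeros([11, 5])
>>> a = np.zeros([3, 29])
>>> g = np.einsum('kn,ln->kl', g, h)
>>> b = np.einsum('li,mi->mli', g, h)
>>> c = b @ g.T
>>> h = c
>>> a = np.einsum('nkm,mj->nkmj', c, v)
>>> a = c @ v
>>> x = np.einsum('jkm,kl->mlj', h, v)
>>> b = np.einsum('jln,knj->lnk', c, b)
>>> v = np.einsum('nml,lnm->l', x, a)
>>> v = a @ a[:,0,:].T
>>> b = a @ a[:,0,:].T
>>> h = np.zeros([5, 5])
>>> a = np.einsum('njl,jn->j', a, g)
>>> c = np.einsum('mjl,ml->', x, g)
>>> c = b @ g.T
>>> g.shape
(5, 2)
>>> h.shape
(5, 5)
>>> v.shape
(2, 5, 2)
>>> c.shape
(2, 5, 5)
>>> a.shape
(5,)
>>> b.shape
(2, 5, 2)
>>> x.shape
(5, 29, 2)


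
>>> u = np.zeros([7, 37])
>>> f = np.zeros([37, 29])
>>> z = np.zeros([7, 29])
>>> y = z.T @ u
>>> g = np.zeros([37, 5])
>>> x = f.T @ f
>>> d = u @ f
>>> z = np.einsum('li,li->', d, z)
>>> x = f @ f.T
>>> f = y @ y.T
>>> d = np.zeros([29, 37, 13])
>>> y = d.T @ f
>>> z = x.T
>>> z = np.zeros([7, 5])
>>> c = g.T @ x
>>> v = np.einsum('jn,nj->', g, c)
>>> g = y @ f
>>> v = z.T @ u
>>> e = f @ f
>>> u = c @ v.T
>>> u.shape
(5, 5)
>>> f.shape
(29, 29)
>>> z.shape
(7, 5)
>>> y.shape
(13, 37, 29)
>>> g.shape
(13, 37, 29)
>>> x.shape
(37, 37)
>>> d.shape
(29, 37, 13)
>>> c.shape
(5, 37)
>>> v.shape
(5, 37)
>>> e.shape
(29, 29)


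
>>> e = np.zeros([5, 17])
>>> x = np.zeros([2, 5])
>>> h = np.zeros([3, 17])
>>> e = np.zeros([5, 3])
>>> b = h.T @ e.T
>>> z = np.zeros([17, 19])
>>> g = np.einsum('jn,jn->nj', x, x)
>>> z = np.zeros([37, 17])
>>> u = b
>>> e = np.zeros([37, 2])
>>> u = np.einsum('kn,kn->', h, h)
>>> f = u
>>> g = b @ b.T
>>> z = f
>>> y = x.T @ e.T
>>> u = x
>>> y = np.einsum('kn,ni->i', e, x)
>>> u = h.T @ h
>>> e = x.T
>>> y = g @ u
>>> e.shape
(5, 2)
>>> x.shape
(2, 5)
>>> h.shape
(3, 17)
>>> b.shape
(17, 5)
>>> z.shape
()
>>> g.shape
(17, 17)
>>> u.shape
(17, 17)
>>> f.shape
()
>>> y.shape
(17, 17)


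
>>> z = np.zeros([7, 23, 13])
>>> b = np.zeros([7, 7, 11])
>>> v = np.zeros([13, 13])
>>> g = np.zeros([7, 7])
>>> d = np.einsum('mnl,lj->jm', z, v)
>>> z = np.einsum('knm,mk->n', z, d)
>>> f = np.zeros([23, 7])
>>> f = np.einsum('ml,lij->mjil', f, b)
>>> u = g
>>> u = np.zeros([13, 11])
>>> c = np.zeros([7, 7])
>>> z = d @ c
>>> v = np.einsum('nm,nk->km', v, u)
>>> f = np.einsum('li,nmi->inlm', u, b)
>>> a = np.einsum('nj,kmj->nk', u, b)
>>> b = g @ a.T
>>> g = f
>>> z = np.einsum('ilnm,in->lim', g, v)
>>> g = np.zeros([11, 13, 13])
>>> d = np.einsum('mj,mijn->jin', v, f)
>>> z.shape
(7, 11, 7)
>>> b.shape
(7, 13)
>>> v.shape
(11, 13)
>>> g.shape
(11, 13, 13)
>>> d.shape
(13, 7, 7)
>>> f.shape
(11, 7, 13, 7)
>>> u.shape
(13, 11)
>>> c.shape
(7, 7)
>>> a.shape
(13, 7)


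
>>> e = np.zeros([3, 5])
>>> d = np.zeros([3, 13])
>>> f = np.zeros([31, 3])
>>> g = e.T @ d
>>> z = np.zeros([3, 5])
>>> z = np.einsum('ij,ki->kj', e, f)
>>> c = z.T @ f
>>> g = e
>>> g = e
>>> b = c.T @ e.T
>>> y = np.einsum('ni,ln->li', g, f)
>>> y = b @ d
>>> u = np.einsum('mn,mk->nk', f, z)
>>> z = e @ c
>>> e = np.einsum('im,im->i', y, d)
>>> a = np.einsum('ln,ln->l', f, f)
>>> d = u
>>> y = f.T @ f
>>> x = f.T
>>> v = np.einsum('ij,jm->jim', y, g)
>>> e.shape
(3,)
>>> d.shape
(3, 5)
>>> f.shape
(31, 3)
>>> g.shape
(3, 5)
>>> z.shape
(3, 3)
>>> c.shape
(5, 3)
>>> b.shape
(3, 3)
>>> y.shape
(3, 3)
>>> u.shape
(3, 5)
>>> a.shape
(31,)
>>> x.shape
(3, 31)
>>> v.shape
(3, 3, 5)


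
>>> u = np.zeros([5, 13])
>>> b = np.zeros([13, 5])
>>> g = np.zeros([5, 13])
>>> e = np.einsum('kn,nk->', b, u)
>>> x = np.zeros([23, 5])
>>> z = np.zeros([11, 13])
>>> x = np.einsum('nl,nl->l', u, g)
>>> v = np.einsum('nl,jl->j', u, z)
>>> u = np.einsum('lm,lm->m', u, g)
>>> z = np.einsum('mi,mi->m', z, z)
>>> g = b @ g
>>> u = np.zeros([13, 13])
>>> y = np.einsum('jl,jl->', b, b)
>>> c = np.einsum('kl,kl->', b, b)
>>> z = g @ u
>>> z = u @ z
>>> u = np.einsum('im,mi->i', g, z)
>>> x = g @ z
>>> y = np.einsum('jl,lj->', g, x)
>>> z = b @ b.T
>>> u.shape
(13,)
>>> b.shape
(13, 5)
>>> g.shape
(13, 13)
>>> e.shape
()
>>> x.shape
(13, 13)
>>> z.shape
(13, 13)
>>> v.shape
(11,)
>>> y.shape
()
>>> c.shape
()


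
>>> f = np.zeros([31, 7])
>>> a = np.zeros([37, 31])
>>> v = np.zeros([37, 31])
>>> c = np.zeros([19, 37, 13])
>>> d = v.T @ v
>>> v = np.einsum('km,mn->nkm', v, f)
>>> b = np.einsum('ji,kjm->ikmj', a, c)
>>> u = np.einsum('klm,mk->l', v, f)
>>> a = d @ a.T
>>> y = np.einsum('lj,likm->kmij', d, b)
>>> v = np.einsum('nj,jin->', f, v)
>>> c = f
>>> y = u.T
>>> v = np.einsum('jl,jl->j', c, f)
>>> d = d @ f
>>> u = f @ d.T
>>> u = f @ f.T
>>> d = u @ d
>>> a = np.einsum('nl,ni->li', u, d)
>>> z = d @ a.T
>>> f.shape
(31, 7)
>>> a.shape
(31, 7)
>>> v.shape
(31,)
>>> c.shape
(31, 7)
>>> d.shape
(31, 7)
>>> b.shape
(31, 19, 13, 37)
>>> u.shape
(31, 31)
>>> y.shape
(37,)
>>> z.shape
(31, 31)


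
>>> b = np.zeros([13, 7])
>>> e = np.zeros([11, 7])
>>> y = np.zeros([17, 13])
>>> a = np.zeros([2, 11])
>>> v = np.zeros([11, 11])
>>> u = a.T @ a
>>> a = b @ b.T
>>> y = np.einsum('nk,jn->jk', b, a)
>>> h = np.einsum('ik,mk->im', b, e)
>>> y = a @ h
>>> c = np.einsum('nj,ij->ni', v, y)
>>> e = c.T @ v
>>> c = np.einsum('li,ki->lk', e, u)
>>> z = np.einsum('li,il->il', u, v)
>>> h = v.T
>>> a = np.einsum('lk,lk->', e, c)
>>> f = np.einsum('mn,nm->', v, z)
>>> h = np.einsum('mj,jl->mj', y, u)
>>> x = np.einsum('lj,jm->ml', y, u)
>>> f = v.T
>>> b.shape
(13, 7)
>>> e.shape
(13, 11)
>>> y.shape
(13, 11)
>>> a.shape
()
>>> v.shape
(11, 11)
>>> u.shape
(11, 11)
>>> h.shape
(13, 11)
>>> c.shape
(13, 11)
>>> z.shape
(11, 11)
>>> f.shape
(11, 11)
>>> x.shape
(11, 13)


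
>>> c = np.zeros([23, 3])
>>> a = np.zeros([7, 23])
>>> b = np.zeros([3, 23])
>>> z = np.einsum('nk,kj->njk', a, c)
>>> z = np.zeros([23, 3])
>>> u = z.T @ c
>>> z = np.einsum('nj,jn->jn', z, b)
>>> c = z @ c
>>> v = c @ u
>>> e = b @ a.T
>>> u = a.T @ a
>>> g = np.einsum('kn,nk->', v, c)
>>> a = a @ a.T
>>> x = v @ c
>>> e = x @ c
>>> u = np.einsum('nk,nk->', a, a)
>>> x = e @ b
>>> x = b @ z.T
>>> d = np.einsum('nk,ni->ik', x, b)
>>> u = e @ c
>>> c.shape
(3, 3)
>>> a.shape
(7, 7)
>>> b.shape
(3, 23)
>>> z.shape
(3, 23)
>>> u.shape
(3, 3)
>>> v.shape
(3, 3)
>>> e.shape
(3, 3)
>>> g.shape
()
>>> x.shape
(3, 3)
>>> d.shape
(23, 3)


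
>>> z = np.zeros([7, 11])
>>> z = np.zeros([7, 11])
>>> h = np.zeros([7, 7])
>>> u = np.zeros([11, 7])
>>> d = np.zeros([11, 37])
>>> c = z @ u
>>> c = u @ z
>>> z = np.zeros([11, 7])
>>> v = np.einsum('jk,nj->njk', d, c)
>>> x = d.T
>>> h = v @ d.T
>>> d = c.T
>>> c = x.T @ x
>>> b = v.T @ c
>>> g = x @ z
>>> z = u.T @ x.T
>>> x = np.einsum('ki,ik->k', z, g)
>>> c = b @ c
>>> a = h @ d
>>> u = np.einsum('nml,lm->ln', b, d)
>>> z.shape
(7, 37)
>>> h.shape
(11, 11, 11)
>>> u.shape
(11, 37)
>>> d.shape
(11, 11)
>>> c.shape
(37, 11, 11)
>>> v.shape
(11, 11, 37)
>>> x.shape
(7,)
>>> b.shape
(37, 11, 11)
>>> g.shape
(37, 7)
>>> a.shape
(11, 11, 11)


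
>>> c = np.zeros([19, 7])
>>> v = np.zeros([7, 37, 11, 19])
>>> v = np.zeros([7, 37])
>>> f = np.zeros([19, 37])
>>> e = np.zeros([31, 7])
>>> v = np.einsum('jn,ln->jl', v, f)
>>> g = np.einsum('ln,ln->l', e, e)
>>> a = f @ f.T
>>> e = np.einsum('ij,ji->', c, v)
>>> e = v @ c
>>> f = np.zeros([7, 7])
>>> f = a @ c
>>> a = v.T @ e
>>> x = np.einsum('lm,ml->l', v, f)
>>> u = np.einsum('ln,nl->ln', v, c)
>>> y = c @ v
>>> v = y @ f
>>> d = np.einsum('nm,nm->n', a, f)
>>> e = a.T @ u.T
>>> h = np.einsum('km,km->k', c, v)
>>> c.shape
(19, 7)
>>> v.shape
(19, 7)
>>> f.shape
(19, 7)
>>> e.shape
(7, 7)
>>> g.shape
(31,)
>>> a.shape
(19, 7)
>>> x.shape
(7,)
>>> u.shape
(7, 19)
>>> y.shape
(19, 19)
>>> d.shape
(19,)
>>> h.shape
(19,)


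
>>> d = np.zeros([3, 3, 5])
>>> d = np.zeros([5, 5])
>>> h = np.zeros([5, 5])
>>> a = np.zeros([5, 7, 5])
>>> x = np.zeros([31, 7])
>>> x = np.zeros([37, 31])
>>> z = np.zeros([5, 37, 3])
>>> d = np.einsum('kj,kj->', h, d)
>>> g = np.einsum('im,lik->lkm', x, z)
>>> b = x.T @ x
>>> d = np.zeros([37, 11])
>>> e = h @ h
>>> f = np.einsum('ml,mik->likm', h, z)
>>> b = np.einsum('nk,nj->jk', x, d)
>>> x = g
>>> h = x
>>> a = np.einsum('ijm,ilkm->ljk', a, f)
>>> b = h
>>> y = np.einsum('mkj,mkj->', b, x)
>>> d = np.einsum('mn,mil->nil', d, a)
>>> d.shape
(11, 7, 3)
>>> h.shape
(5, 3, 31)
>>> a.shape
(37, 7, 3)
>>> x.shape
(5, 3, 31)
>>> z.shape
(5, 37, 3)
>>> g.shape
(5, 3, 31)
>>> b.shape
(5, 3, 31)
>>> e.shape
(5, 5)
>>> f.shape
(5, 37, 3, 5)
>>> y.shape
()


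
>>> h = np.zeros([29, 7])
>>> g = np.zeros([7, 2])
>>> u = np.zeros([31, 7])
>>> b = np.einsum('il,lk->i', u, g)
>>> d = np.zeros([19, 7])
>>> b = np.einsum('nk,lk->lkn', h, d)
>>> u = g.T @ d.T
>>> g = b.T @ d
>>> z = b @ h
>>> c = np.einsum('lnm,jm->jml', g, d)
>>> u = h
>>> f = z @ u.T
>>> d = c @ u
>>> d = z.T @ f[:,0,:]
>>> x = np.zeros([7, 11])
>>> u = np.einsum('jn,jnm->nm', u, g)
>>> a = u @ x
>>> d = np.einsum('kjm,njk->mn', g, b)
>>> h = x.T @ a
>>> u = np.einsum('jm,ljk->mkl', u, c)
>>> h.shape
(11, 11)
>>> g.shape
(29, 7, 7)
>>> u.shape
(7, 29, 19)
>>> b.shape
(19, 7, 29)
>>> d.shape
(7, 19)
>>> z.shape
(19, 7, 7)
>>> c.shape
(19, 7, 29)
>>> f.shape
(19, 7, 29)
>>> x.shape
(7, 11)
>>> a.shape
(7, 11)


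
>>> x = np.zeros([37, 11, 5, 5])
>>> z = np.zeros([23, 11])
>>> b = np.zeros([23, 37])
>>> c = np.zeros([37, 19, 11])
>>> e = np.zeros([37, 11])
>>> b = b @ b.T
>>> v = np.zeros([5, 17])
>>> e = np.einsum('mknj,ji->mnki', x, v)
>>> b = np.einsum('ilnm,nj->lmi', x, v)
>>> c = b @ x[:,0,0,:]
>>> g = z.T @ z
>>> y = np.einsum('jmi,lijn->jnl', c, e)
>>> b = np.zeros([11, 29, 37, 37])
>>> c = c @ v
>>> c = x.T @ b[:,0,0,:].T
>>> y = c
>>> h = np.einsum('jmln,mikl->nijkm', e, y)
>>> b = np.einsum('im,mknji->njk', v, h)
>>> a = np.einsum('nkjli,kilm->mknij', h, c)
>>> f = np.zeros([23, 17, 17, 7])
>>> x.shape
(37, 11, 5, 5)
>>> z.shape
(23, 11)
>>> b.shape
(37, 11, 5)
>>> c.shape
(5, 5, 11, 11)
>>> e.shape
(37, 5, 11, 17)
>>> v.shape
(5, 17)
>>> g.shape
(11, 11)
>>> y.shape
(5, 5, 11, 11)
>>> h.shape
(17, 5, 37, 11, 5)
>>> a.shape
(11, 5, 17, 5, 37)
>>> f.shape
(23, 17, 17, 7)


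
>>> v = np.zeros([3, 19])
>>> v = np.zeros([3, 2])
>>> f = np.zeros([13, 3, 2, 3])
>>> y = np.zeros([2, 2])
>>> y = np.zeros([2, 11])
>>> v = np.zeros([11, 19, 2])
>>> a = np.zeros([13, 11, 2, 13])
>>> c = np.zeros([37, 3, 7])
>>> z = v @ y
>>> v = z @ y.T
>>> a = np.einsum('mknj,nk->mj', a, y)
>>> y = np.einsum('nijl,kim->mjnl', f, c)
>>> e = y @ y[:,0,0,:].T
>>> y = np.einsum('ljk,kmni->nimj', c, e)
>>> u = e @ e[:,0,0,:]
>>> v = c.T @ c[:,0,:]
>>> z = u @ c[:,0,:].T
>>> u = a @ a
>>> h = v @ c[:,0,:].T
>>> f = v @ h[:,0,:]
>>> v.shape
(7, 3, 7)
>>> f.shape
(7, 3, 37)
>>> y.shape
(13, 7, 2, 3)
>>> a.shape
(13, 13)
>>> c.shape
(37, 3, 7)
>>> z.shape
(7, 2, 13, 37)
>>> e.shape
(7, 2, 13, 7)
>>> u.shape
(13, 13)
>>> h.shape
(7, 3, 37)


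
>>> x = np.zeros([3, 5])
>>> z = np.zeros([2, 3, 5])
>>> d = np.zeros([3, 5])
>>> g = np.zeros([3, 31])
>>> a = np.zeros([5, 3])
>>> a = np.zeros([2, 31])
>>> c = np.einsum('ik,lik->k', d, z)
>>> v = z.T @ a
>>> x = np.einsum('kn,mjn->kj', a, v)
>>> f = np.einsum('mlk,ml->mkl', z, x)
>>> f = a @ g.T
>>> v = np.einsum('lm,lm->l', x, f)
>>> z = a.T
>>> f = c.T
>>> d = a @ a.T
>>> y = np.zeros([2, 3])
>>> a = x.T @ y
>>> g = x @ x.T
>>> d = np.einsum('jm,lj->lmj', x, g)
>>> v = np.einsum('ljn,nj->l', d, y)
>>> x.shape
(2, 3)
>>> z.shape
(31, 2)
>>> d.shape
(2, 3, 2)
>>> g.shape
(2, 2)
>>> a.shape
(3, 3)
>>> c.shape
(5,)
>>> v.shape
(2,)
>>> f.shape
(5,)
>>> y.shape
(2, 3)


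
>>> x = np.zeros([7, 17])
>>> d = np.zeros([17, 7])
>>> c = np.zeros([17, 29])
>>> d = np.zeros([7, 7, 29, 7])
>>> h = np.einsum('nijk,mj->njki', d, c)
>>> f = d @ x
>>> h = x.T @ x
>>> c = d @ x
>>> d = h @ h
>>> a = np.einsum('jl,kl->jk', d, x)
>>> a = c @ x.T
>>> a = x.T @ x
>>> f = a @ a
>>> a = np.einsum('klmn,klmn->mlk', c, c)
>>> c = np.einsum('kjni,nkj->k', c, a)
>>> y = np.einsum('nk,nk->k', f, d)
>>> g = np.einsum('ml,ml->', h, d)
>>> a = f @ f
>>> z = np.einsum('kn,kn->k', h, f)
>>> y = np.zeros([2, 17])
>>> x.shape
(7, 17)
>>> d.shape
(17, 17)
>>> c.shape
(7,)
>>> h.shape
(17, 17)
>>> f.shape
(17, 17)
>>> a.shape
(17, 17)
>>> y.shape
(2, 17)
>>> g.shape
()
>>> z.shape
(17,)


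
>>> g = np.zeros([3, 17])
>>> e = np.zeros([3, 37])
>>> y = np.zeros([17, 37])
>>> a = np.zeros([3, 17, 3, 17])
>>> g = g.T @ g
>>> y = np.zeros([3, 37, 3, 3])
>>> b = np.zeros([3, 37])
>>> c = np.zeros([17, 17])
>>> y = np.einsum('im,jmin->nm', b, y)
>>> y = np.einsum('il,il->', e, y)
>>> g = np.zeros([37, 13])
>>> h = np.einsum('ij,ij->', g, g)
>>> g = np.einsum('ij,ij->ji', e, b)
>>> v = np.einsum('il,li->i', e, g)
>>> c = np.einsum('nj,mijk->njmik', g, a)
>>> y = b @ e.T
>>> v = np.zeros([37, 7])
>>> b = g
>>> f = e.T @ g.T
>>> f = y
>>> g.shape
(37, 3)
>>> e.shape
(3, 37)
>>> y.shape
(3, 3)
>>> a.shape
(3, 17, 3, 17)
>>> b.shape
(37, 3)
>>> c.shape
(37, 3, 3, 17, 17)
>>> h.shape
()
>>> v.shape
(37, 7)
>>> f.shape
(3, 3)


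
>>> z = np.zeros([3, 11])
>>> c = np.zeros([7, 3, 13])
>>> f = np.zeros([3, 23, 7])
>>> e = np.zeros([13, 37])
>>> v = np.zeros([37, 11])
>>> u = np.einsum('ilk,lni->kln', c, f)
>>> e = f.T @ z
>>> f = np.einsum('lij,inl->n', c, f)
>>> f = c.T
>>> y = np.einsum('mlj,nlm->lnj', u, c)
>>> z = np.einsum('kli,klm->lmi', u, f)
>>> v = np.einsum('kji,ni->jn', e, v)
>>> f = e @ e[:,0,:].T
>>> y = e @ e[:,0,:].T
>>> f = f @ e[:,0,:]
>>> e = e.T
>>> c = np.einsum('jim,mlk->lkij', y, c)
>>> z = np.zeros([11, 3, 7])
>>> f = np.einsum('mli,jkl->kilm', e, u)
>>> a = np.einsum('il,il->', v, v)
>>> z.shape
(11, 3, 7)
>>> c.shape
(3, 13, 23, 7)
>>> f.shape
(3, 7, 23, 11)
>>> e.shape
(11, 23, 7)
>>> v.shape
(23, 37)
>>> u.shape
(13, 3, 23)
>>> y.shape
(7, 23, 7)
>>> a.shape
()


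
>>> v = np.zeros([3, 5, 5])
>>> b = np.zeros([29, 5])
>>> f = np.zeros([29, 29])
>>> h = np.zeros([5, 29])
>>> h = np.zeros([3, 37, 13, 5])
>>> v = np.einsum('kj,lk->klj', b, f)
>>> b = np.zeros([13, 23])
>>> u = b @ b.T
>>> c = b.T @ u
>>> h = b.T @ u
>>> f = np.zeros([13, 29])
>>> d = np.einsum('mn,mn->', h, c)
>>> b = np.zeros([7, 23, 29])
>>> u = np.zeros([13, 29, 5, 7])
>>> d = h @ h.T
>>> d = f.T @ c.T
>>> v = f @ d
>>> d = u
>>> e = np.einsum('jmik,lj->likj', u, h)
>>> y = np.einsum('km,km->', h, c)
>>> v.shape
(13, 23)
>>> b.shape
(7, 23, 29)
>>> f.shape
(13, 29)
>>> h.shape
(23, 13)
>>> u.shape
(13, 29, 5, 7)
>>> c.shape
(23, 13)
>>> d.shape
(13, 29, 5, 7)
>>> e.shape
(23, 5, 7, 13)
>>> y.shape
()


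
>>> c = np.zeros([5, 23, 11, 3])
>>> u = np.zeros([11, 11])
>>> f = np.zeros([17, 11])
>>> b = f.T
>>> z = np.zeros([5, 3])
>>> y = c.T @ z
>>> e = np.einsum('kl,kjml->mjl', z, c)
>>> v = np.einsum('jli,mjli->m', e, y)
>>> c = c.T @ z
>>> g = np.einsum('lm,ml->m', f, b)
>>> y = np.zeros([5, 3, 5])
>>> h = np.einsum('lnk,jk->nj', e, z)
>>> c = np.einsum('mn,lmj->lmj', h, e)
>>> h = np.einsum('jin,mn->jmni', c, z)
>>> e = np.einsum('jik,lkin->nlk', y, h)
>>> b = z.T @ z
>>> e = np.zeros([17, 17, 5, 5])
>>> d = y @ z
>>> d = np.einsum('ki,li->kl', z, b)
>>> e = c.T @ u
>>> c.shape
(11, 23, 3)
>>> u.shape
(11, 11)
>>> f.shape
(17, 11)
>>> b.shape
(3, 3)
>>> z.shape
(5, 3)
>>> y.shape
(5, 3, 5)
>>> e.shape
(3, 23, 11)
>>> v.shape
(3,)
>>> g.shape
(11,)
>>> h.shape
(11, 5, 3, 23)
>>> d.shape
(5, 3)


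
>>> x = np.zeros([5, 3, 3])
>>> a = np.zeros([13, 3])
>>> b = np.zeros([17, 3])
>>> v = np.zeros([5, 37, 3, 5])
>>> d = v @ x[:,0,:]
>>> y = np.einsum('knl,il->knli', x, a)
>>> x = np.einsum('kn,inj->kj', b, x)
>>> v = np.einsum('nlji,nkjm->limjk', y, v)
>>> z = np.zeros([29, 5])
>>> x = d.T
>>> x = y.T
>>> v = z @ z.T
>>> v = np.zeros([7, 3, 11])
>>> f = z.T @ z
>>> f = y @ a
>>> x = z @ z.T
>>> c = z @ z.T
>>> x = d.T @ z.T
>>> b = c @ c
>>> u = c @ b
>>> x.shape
(3, 3, 37, 29)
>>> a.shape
(13, 3)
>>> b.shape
(29, 29)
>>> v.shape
(7, 3, 11)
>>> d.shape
(5, 37, 3, 3)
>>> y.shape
(5, 3, 3, 13)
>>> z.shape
(29, 5)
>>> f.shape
(5, 3, 3, 3)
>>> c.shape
(29, 29)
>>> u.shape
(29, 29)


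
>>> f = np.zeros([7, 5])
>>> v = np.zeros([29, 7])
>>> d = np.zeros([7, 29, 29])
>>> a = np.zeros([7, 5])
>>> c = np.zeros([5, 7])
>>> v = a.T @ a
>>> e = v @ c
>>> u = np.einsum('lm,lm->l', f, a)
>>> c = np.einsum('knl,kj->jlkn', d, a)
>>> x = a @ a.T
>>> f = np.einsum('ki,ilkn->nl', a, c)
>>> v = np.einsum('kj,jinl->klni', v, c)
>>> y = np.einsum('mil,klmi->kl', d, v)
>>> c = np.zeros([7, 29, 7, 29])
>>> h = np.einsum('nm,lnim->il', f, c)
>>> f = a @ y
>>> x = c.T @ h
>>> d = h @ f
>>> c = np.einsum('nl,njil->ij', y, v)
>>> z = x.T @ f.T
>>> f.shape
(7, 29)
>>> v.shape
(5, 29, 7, 29)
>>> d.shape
(7, 29)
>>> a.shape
(7, 5)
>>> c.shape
(7, 29)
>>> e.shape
(5, 7)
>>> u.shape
(7,)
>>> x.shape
(29, 7, 29, 7)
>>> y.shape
(5, 29)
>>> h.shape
(7, 7)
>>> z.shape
(7, 29, 7, 7)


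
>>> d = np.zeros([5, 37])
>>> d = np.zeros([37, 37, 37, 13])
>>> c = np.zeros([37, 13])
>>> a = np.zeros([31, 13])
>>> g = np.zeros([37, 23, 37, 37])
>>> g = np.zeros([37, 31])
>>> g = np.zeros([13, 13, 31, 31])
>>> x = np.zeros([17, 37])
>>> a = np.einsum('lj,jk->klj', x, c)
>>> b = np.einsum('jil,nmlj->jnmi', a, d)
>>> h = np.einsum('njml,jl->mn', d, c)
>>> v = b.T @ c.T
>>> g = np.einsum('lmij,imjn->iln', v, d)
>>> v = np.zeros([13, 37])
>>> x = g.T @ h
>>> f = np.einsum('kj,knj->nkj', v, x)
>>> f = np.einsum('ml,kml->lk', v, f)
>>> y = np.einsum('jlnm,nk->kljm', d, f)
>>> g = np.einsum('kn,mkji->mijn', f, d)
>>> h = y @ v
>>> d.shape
(37, 37, 37, 13)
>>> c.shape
(37, 13)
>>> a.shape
(13, 17, 37)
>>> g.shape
(37, 13, 37, 17)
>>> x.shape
(13, 17, 37)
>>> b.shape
(13, 37, 37, 17)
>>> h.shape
(17, 37, 37, 37)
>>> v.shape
(13, 37)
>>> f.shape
(37, 17)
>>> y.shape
(17, 37, 37, 13)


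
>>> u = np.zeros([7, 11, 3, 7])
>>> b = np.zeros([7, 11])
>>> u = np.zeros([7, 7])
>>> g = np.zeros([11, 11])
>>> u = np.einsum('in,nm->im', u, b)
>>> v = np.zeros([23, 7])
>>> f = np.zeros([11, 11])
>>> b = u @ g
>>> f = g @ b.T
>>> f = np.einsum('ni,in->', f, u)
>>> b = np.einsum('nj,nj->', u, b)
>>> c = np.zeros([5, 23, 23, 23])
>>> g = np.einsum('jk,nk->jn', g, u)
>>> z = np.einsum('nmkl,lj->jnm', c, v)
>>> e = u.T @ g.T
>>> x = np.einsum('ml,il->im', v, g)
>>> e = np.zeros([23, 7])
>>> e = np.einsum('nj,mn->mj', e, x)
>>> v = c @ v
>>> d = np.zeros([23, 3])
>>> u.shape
(7, 11)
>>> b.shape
()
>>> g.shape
(11, 7)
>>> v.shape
(5, 23, 23, 7)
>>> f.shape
()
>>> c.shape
(5, 23, 23, 23)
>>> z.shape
(7, 5, 23)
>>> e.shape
(11, 7)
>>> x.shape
(11, 23)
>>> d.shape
(23, 3)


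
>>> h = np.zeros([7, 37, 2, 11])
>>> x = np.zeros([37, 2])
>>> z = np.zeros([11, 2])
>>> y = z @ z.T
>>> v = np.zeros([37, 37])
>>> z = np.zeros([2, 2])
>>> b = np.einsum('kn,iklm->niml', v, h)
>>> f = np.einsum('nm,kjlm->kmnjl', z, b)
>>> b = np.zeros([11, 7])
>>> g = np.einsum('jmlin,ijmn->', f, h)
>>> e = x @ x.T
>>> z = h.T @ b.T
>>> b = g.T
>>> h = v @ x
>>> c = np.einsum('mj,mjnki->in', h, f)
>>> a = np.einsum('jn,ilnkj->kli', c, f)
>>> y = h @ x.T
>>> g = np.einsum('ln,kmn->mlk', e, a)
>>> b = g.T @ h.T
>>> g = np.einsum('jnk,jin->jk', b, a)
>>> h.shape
(37, 2)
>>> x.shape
(37, 2)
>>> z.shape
(11, 2, 37, 11)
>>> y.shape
(37, 37)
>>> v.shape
(37, 37)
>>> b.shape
(7, 37, 37)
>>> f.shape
(37, 2, 2, 7, 11)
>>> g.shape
(7, 37)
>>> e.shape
(37, 37)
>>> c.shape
(11, 2)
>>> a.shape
(7, 2, 37)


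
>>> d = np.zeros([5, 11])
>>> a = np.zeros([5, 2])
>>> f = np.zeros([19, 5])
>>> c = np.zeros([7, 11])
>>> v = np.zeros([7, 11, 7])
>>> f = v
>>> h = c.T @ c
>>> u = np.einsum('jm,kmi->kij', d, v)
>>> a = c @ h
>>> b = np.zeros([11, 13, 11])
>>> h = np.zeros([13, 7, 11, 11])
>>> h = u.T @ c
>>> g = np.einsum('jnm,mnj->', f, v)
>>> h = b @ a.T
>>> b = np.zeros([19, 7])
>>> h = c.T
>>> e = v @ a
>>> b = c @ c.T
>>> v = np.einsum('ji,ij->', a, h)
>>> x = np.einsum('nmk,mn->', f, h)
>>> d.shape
(5, 11)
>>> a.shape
(7, 11)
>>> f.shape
(7, 11, 7)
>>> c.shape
(7, 11)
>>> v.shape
()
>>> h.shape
(11, 7)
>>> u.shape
(7, 7, 5)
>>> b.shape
(7, 7)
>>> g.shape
()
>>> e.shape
(7, 11, 11)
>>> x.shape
()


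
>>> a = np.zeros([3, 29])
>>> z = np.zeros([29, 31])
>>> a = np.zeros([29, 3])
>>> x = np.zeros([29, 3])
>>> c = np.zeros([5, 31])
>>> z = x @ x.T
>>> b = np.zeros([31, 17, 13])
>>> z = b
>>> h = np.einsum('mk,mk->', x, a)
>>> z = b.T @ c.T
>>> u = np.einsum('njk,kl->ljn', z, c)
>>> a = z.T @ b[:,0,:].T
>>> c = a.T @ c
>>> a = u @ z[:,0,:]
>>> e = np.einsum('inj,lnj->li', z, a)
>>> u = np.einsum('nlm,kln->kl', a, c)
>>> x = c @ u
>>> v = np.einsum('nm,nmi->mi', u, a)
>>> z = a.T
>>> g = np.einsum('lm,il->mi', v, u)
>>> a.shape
(31, 17, 5)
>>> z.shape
(5, 17, 31)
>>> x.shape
(31, 17, 17)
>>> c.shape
(31, 17, 31)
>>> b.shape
(31, 17, 13)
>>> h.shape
()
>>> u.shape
(31, 17)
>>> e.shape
(31, 13)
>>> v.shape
(17, 5)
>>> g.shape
(5, 31)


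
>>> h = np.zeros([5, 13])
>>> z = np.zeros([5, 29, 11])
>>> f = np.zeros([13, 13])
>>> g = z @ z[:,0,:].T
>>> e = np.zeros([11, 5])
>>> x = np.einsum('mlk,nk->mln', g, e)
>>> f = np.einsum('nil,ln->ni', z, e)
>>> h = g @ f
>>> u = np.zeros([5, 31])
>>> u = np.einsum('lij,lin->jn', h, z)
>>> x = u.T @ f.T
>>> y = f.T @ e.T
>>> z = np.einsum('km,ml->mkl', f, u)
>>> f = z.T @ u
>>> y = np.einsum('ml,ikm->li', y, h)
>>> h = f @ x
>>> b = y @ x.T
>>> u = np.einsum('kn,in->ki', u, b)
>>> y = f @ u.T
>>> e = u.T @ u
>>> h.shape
(11, 5, 5)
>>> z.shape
(29, 5, 11)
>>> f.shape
(11, 5, 11)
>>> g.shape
(5, 29, 5)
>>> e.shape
(11, 11)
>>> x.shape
(11, 5)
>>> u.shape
(29, 11)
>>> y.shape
(11, 5, 29)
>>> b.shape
(11, 11)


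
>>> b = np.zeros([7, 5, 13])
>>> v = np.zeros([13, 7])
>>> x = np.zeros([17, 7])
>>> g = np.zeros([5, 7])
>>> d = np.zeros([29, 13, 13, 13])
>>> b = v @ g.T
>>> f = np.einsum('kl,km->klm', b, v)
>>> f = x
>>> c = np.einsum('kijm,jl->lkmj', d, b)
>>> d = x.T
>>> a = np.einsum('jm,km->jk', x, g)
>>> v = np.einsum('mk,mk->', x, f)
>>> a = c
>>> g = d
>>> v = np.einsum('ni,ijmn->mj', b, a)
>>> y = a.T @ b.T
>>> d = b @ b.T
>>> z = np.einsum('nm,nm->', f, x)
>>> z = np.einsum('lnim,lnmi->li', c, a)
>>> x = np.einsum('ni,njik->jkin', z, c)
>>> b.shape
(13, 5)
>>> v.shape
(13, 29)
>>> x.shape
(29, 13, 13, 5)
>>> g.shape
(7, 17)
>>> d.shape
(13, 13)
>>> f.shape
(17, 7)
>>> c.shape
(5, 29, 13, 13)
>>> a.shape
(5, 29, 13, 13)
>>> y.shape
(13, 13, 29, 13)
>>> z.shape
(5, 13)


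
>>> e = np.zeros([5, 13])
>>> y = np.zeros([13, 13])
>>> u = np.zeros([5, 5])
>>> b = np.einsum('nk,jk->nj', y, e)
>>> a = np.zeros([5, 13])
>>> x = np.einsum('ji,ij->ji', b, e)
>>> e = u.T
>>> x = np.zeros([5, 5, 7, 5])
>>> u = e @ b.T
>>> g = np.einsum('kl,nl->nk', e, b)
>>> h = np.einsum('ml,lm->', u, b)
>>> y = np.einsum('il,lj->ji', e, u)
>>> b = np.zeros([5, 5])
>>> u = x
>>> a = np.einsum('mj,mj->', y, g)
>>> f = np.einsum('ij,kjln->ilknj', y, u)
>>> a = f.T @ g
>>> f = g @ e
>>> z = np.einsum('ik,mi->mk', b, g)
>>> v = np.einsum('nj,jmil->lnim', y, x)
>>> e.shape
(5, 5)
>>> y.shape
(13, 5)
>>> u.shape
(5, 5, 7, 5)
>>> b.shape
(5, 5)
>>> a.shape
(5, 5, 5, 7, 5)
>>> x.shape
(5, 5, 7, 5)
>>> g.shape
(13, 5)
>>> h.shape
()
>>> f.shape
(13, 5)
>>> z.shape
(13, 5)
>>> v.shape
(5, 13, 7, 5)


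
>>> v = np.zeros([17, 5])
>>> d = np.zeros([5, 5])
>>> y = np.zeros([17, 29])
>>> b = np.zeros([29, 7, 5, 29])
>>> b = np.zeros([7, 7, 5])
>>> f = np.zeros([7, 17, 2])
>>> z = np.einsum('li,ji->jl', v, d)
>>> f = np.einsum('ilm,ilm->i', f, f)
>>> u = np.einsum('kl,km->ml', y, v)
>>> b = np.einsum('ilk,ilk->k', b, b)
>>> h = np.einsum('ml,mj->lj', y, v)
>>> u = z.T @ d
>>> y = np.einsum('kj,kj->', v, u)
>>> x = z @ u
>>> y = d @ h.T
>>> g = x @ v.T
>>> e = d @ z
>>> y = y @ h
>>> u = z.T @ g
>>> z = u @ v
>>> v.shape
(17, 5)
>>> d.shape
(5, 5)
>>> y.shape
(5, 5)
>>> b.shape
(5,)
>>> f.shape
(7,)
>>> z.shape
(17, 5)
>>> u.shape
(17, 17)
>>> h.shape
(29, 5)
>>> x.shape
(5, 5)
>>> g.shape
(5, 17)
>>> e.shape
(5, 17)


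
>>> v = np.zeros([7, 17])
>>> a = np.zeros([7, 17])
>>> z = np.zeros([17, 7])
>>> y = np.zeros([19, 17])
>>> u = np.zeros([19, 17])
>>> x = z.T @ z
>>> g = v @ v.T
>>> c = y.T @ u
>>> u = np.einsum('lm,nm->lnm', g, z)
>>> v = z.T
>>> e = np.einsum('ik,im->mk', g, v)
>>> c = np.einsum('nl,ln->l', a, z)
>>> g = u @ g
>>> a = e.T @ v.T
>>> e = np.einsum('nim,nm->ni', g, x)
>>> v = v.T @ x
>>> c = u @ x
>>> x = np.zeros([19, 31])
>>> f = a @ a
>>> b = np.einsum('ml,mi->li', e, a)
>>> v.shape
(17, 7)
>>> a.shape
(7, 7)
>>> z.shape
(17, 7)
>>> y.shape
(19, 17)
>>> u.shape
(7, 17, 7)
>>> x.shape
(19, 31)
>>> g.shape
(7, 17, 7)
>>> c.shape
(7, 17, 7)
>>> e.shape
(7, 17)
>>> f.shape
(7, 7)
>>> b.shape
(17, 7)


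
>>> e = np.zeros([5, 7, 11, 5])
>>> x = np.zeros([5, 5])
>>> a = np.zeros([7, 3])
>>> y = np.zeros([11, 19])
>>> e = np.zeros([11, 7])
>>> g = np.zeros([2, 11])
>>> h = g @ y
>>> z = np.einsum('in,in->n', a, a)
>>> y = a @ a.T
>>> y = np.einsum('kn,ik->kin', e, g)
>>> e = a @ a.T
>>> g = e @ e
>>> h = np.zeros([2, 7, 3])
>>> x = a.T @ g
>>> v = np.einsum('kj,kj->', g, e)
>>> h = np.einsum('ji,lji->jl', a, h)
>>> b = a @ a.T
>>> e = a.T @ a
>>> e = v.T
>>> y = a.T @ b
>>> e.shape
()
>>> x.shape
(3, 7)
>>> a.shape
(7, 3)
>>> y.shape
(3, 7)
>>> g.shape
(7, 7)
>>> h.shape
(7, 2)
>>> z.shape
(3,)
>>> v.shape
()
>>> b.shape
(7, 7)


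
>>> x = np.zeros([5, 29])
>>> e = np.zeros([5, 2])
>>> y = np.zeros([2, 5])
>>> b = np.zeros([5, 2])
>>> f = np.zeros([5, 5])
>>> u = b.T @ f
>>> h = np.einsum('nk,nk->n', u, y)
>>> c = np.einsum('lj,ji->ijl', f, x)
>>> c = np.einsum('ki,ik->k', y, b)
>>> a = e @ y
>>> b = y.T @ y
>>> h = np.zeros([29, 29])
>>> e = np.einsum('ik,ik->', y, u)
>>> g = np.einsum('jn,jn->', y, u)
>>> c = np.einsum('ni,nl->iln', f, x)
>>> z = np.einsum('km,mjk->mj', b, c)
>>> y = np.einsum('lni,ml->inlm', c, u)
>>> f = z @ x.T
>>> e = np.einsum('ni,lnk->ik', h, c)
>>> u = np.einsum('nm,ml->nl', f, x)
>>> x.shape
(5, 29)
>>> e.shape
(29, 5)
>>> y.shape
(5, 29, 5, 2)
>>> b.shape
(5, 5)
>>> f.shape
(5, 5)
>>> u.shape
(5, 29)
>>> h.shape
(29, 29)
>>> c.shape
(5, 29, 5)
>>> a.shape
(5, 5)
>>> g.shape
()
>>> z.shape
(5, 29)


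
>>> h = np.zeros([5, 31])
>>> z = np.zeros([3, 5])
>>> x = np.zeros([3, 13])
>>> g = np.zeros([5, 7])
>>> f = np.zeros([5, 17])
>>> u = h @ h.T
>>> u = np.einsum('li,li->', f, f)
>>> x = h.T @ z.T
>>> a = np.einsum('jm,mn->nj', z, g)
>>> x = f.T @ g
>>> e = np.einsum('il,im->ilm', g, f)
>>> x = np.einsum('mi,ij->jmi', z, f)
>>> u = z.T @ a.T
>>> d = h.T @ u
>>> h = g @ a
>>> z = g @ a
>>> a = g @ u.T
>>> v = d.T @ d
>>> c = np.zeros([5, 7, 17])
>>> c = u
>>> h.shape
(5, 3)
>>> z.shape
(5, 3)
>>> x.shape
(17, 3, 5)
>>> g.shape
(5, 7)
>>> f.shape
(5, 17)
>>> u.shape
(5, 7)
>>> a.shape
(5, 5)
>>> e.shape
(5, 7, 17)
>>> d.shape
(31, 7)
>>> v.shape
(7, 7)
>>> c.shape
(5, 7)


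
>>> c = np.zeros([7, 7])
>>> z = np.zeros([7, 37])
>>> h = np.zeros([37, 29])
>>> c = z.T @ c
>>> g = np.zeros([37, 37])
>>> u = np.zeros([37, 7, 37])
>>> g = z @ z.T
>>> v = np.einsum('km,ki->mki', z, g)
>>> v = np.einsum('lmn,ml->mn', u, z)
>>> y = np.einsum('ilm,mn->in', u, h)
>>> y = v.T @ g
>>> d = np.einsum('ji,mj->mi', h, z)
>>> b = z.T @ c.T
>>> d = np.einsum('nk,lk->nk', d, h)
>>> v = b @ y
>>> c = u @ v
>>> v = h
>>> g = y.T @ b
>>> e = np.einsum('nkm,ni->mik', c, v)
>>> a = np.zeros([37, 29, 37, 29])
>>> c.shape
(37, 7, 7)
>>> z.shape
(7, 37)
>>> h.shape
(37, 29)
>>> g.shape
(7, 37)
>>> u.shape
(37, 7, 37)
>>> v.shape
(37, 29)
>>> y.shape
(37, 7)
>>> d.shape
(7, 29)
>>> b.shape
(37, 37)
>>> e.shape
(7, 29, 7)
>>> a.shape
(37, 29, 37, 29)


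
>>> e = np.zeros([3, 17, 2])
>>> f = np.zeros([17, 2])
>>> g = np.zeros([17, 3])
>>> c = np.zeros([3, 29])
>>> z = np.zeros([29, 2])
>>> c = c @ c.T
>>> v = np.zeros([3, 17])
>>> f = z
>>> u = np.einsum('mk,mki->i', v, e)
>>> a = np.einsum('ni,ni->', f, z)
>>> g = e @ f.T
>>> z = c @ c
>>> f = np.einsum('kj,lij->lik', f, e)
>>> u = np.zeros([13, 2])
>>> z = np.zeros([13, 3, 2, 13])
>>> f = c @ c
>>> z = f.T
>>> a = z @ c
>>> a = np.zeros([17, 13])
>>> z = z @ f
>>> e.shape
(3, 17, 2)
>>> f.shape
(3, 3)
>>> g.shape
(3, 17, 29)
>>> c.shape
(3, 3)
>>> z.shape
(3, 3)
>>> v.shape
(3, 17)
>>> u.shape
(13, 2)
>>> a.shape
(17, 13)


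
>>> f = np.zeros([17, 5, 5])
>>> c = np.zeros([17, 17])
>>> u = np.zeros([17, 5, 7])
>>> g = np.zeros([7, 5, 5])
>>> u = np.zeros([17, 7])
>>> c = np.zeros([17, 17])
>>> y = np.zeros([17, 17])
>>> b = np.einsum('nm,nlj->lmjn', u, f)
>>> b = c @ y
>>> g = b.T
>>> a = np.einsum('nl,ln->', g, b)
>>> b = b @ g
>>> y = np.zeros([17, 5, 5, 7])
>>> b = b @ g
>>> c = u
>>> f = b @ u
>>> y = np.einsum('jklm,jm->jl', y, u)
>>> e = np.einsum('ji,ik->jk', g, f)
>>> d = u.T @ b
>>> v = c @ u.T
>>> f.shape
(17, 7)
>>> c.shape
(17, 7)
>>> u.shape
(17, 7)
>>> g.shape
(17, 17)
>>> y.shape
(17, 5)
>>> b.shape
(17, 17)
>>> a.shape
()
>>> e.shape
(17, 7)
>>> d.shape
(7, 17)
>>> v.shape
(17, 17)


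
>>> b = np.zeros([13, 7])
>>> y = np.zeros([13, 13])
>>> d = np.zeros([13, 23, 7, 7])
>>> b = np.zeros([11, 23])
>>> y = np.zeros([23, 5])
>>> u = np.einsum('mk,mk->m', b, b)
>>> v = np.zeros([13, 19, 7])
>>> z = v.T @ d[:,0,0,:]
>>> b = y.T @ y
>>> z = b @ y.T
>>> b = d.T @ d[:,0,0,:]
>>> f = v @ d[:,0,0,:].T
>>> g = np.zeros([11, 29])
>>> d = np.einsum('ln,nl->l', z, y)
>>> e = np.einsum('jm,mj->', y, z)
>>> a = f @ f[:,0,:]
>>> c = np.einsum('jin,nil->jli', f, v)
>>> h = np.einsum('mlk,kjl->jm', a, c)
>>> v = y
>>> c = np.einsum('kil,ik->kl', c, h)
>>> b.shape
(7, 7, 23, 7)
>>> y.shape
(23, 5)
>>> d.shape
(5,)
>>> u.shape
(11,)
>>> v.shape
(23, 5)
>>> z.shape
(5, 23)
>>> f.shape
(13, 19, 13)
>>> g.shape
(11, 29)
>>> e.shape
()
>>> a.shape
(13, 19, 13)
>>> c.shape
(13, 19)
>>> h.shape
(7, 13)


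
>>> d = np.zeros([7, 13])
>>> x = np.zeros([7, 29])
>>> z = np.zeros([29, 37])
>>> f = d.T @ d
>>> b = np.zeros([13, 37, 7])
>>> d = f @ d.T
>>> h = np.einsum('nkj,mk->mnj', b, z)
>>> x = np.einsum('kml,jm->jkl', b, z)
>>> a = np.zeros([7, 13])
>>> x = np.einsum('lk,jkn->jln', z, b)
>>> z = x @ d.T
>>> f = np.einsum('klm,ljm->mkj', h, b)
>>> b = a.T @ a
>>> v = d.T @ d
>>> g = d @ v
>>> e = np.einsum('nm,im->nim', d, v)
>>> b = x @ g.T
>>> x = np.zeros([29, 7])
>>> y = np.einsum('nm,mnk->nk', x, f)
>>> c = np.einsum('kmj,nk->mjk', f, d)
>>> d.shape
(13, 7)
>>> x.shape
(29, 7)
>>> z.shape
(13, 29, 13)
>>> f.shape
(7, 29, 37)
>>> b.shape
(13, 29, 13)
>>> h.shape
(29, 13, 7)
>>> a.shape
(7, 13)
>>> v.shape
(7, 7)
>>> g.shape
(13, 7)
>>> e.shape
(13, 7, 7)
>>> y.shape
(29, 37)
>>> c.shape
(29, 37, 7)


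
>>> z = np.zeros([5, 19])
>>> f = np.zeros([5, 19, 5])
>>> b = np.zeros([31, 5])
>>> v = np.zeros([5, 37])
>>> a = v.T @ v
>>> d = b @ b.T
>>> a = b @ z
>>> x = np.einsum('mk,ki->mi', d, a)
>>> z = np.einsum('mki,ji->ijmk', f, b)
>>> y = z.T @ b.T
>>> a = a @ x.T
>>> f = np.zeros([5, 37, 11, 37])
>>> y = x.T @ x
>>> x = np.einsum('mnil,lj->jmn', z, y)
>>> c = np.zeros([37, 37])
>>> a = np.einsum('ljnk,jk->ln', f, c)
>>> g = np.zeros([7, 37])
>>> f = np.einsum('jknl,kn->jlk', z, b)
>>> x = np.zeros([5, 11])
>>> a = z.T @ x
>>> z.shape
(5, 31, 5, 19)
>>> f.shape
(5, 19, 31)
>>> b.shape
(31, 5)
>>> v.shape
(5, 37)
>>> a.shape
(19, 5, 31, 11)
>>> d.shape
(31, 31)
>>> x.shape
(5, 11)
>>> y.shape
(19, 19)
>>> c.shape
(37, 37)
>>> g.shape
(7, 37)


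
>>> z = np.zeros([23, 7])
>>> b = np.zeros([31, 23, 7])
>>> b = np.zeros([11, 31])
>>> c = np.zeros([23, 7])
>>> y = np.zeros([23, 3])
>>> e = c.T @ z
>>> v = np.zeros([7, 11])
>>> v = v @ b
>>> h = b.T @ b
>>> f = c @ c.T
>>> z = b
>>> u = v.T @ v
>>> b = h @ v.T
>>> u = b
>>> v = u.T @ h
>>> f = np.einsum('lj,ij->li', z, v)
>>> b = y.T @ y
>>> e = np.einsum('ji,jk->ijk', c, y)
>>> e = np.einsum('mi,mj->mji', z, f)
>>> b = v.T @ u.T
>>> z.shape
(11, 31)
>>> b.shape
(31, 31)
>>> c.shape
(23, 7)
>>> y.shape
(23, 3)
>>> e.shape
(11, 7, 31)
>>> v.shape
(7, 31)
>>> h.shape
(31, 31)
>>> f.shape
(11, 7)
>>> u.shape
(31, 7)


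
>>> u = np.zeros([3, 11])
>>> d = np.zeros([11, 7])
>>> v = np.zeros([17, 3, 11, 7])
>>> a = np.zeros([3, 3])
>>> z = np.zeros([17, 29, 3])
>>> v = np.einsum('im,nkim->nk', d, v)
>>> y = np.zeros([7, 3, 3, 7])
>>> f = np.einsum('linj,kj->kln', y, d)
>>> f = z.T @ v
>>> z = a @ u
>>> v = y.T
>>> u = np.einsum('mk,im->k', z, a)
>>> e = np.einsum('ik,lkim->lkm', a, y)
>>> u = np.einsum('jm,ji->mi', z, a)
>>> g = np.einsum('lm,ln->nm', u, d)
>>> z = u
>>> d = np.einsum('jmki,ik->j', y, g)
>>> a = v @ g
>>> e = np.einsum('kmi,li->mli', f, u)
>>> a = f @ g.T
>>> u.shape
(11, 3)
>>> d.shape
(7,)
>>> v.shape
(7, 3, 3, 7)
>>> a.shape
(3, 29, 7)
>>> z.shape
(11, 3)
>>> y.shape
(7, 3, 3, 7)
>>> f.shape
(3, 29, 3)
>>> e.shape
(29, 11, 3)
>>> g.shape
(7, 3)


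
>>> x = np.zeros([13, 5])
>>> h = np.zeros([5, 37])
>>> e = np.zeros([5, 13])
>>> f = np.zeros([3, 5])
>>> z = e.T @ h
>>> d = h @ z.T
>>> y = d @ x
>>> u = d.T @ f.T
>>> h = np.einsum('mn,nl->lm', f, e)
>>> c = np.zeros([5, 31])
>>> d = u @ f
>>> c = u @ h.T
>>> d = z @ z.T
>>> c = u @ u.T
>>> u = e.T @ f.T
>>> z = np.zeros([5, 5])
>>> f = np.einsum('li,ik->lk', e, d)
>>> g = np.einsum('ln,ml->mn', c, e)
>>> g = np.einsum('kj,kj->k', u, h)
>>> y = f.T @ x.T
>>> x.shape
(13, 5)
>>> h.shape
(13, 3)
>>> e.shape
(5, 13)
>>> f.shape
(5, 13)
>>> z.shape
(5, 5)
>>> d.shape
(13, 13)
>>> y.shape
(13, 13)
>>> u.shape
(13, 3)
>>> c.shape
(13, 13)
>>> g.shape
(13,)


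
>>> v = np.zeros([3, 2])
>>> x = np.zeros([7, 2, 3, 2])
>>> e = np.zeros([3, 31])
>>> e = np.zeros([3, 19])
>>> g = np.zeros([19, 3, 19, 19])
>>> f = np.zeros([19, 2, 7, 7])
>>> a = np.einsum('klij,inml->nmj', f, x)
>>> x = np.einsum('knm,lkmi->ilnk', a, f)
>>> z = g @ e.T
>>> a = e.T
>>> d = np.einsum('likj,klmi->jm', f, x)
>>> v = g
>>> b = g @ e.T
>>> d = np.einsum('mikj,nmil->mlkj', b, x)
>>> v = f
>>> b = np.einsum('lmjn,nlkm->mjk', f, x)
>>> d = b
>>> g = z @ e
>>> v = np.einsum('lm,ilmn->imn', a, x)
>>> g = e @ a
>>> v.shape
(7, 3, 2)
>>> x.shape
(7, 19, 3, 2)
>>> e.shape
(3, 19)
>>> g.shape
(3, 3)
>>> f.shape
(19, 2, 7, 7)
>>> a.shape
(19, 3)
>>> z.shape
(19, 3, 19, 3)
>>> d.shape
(2, 7, 3)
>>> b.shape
(2, 7, 3)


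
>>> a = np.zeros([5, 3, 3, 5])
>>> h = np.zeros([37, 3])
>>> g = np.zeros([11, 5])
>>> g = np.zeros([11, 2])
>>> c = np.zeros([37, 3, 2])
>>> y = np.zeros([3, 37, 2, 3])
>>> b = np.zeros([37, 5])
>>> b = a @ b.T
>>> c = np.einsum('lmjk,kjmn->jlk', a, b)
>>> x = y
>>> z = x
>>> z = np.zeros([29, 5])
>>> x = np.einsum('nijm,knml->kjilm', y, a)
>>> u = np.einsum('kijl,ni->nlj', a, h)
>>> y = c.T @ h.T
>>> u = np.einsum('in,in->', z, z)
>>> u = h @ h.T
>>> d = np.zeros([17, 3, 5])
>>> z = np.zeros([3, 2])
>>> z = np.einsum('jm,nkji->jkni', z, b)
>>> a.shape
(5, 3, 3, 5)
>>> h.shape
(37, 3)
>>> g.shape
(11, 2)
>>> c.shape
(3, 5, 5)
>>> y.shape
(5, 5, 37)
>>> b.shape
(5, 3, 3, 37)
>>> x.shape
(5, 2, 37, 5, 3)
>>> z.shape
(3, 3, 5, 37)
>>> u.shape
(37, 37)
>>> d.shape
(17, 3, 5)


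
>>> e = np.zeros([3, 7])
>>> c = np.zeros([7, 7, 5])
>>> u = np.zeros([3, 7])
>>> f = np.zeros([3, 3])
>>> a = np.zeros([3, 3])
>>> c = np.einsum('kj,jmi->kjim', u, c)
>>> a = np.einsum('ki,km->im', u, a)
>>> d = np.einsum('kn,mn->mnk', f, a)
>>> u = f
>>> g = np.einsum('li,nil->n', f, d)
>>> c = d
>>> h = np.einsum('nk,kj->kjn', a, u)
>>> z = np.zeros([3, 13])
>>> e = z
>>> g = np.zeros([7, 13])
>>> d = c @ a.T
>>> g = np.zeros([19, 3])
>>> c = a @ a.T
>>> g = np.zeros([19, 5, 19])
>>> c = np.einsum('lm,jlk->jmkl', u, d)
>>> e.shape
(3, 13)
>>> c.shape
(7, 3, 7, 3)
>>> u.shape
(3, 3)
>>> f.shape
(3, 3)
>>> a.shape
(7, 3)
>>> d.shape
(7, 3, 7)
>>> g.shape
(19, 5, 19)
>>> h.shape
(3, 3, 7)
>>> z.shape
(3, 13)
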